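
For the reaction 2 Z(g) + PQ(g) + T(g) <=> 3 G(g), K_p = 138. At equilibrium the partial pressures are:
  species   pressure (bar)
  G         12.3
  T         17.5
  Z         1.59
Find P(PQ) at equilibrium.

P(PQ) = 0.305 bar

At equilibrium, K_p = P(G)³ / (P(Z)²·P(PQ)·P(T)) = 138.
(12.3)³ / ((1.59)²·(P(PQ))·(17.5)) = 138
P(PQ) = 0.305 bar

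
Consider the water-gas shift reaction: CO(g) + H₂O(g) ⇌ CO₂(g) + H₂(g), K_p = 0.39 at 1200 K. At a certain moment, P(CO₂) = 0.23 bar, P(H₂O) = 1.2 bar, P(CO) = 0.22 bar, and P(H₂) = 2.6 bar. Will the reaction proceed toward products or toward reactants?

in the reverse direction

Q_p = P(CO₂)·P(H₂) / (P(CO)·P(H₂O)) = (0.23)·(2.6) / ((0.22)·(1.2)) = 2.3
Q_p = 2.3 > K_p = 0.39, so the reverse reaction proceeds.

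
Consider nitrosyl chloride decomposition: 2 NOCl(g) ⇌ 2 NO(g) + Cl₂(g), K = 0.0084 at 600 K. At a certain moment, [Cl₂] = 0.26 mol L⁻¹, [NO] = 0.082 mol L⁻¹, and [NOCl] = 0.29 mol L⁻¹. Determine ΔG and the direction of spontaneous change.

ΔG = 4.52 kJ/mol; the forward reaction is non-spontaneous

Q = [NO]²·[Cl₂] / [NOCl]² = (0.082)²·(0.26) / (0.29)² = 0.0208
ΔG = RT ln(Q/K) = (8.314 J mol⁻¹ K⁻¹)(600 K) × ln(0.0208/0.0084)
   = (4.988 kJ/mol)(0.9067) = 4.52 kJ/mol
ΔG > 0, so the forward reaction is non-spontaneous (proceeds in reverse).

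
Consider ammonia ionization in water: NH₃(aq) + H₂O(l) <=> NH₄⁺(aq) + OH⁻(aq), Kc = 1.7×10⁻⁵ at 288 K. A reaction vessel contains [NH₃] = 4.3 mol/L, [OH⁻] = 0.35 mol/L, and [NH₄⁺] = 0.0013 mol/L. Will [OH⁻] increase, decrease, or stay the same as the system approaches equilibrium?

(H₂O is a pure liquid — omitted from Qc.)
Qc = [NH₄⁺]·[OH⁻] / [NH₃] = (0.0013)·(0.35) / (4.3) = 1.1×10⁻⁴
Qc = 1.1×10⁻⁴ > Kc = 1.7×10⁻⁵: net reverse reaction.
OH⁻ is a product, so it decreases.

decrease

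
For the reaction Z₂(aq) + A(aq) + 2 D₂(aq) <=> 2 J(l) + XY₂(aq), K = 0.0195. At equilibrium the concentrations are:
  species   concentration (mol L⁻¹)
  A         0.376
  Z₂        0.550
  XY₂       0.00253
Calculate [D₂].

[D₂] = 0.792 mol L⁻¹

(J is a pure liquid — omitted from K.)
At equilibrium, K = [XY₂] / ([Z₂]·[A]·[D₂]²) = 0.0195.
(0.00253) / ((0.550)·(0.376)·([D₂])²) = 0.0195
[D₂]² = 0.627 ⇒ [D₂] = 0.792 mol L⁻¹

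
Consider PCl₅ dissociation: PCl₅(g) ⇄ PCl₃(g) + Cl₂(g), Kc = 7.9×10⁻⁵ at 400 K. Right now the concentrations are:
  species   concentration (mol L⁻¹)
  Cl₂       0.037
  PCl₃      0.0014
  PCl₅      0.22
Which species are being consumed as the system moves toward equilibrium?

Qc = [PCl₃]·[Cl₂] / [PCl₅] = (0.0014)·(0.037) / (0.22) = 2.4×10⁻⁴
Qc = 2.4×10⁻⁴ > Kc = 7.9×10⁻⁵: net reverse reaction.

PCl₃, Cl₂ (products)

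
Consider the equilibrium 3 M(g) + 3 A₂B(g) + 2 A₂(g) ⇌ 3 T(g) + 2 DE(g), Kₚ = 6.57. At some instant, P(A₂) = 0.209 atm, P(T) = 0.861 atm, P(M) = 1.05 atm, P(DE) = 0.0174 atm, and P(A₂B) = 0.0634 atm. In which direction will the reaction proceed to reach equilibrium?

toward reactants

Qₚ = P(T)³·P(DE)² / (P(M)³·P(A₂B)³·P(A₂)²) = (0.861)³·(0.0174)² / ((1.05)³·(0.0634)³·(0.209)²) = 15.0
Qₚ = 15.0 > Kₚ = 6.57, so the reverse reaction proceeds.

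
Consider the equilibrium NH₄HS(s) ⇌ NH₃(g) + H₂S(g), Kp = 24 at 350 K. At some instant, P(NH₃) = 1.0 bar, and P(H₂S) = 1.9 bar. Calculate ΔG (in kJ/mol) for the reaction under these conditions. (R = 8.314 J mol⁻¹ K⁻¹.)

ΔG = -7.38 kJ/mol

(NH₄HS is a pure solid — omitted from Qp.)
Qp = P(NH₃)·P(H₂S) = (1.0)·(1.9) = 1.90
ΔG = RT ln(Qp/Kp) = (8.314 J mol⁻¹ K⁻¹)(350 K) × ln(1.90/24)
   = (2.910 kJ/mol)(-2.536) = -7.38 kJ/mol
ΔG < 0, so the forward reaction is spontaneous (proceeds forward).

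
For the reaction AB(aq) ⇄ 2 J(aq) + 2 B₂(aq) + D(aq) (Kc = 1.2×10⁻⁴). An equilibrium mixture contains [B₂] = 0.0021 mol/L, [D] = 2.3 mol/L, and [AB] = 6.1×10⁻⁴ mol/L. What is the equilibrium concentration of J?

At equilibrium, Kc = [J]²·[B₂]²·[D] / [AB] = 1.2×10⁻⁴.
([J])²·(0.0021)²·(2.3) / (6.1×10⁻⁴) = 1.2×10⁻⁴
[J]² = 0.00722 ⇒ [J] = 0.085 mol/L

[J] = 0.085 mol/L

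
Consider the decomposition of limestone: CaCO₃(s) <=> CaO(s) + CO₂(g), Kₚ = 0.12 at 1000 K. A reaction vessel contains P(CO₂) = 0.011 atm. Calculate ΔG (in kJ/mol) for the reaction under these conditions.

(CaCO₃, CaO are pure solids — omitted from Qₚ.)
Qₚ = P(CO₂) = 0.0110
ΔG = RT ln(Qₚ/Kₚ) = (8.314 J mol⁻¹ K⁻¹)(1000 K) × ln(0.0110/0.12)
   = (8.314 kJ/mol)(-2.390) = -19.9 kJ/mol
ΔG < 0, so the forward reaction is spontaneous (proceeds forward).

ΔG = -19.9 kJ/mol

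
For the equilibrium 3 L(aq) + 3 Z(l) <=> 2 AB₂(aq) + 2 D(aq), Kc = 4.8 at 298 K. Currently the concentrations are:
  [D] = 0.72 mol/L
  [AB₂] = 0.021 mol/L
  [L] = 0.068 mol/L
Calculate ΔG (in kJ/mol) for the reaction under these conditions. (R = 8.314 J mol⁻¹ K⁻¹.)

(Z is a pure liquid — omitted from Qc.)
Qc = [AB₂]²·[D]² / [L]³ = (0.021)²·(0.72)² / (0.068)³ = 0.727
ΔG = RT ln(Qc/Kc) = (8.314 J mol⁻¹ K⁻¹)(298 K) × ln(0.727/4.8)
   = (2.478 kJ/mol)(-1.887) = -4.68 kJ/mol
ΔG < 0, so the forward reaction is spontaneous (proceeds forward).

ΔG = -4.68 kJ/mol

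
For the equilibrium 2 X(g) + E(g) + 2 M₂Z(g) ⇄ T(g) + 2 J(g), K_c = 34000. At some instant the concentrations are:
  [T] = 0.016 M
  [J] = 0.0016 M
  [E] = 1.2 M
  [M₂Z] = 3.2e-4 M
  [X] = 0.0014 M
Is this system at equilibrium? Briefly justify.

Q_c = [T]·[J]² / ([X]²·[E]·[M₂Z]²) = (0.016)·(0.0016)² / ((0.0014)²·(1.2)·(3.2e-4)²) = 1.7e5
Q_c = 1.7e5 > K_c = 34000: net reverse reaction.

no; Q > K, reaction proceeds in reverse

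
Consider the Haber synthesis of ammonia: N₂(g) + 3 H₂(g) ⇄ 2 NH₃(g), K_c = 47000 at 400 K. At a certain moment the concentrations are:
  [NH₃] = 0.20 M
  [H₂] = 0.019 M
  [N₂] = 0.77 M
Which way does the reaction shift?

in the forward direction

Q_c = [NH₃]² / ([N₂]·[H₂]³) = (0.20)² / ((0.77)·(0.019)³) = 7600
Q_c = 7600 < K_c = 47000, so the forward reaction proceeds.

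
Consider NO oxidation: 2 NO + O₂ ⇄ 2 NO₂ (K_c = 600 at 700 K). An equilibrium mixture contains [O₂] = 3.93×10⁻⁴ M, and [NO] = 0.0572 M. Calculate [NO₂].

[NO₂] = 0.0278 M

At equilibrium, K_c = [NO₂]² / ([NO]²·[O₂]) = 600.
([NO₂])² / ((0.0572)²·(3.93×10⁻⁴)) = 600
[NO₂]² = 7.71×10⁻⁴ ⇒ [NO₂] = 0.0278 M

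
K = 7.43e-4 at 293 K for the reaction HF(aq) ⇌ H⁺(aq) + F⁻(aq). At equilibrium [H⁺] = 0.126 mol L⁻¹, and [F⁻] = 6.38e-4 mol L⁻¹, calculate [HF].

[HF] = 0.108 mol L⁻¹

At equilibrium, K = [H⁺]·[F⁻] / [HF] = 7.43e-4.
(0.126)·(6.38e-4) / ([HF]) = 7.43e-4
[HF] = 0.108 mol L⁻¹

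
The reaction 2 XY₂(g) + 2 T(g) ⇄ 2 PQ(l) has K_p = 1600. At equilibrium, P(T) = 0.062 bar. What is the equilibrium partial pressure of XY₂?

(PQ is a pure liquid — omitted from K_p.)
At equilibrium, K_p = 1 / (P(XY₂)²·P(T)²) = 1600.
1 / ((P(XY₂))²·(0.062)²) = 1600
P(XY₂)² = 0.163 ⇒ P(XY₂) = 0.40 bar

P(XY₂) = 0.40 bar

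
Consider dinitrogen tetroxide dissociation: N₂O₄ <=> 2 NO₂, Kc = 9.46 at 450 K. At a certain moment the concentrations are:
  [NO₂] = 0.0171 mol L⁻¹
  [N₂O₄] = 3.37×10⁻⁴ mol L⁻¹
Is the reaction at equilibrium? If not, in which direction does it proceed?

Qc = [NO₂]² / [N₂O₄] = (0.0171)² / (3.37×10⁻⁴) = 0.868
Qc = 0.868 < Kc = 9.46, so the forward reaction proceeds.

toward products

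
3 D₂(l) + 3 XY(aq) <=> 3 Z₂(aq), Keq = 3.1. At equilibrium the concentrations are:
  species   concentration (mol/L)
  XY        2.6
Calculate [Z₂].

[Z₂] = 3.8 mol/L

(D₂ is a pure liquid — omitted from Keq.)
At equilibrium, Keq = [Z₂]³ / [XY]³ = 3.1.
([Z₂])³ / (2.6)³ = 3.1
[Z₂]³ = 54.5 ⇒ [Z₂] = 3.8 mol/L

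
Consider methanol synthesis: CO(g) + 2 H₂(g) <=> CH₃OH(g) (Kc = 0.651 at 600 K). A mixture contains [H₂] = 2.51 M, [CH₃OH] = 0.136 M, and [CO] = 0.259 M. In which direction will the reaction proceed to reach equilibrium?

Qc = [CH₃OH] / ([CO]·[H₂]²) = (0.136) / ((0.259)·(2.51)²) = 0.0833
Qc = 0.0833 < Kc = 0.651, so the forward reaction proceeds.

forward (toward products)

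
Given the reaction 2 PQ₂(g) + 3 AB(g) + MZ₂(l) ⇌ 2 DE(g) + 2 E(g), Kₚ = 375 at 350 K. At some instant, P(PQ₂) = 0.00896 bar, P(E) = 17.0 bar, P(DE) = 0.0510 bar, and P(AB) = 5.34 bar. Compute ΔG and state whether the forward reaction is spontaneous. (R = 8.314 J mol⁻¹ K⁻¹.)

ΔG = -5.26 kJ/mol; the forward reaction is spontaneous

(MZ₂ is a pure liquid — omitted from Qₚ.)
Qₚ = P(DE)²·P(E)² / (P(PQ₂)²·P(AB)³) = (0.0510)²·(17.0)² / ((0.00896)²·(5.34)³) = 61.5
ΔG = RT ln(Qₚ/Kₚ) = (8.314 J mol⁻¹ K⁻¹)(350 K) × ln(61.5/375)
   = (2.910 kJ/mol)(-1.808) = -5.26 kJ/mol
ΔG < 0, so the forward reaction is spontaneous (proceeds forward).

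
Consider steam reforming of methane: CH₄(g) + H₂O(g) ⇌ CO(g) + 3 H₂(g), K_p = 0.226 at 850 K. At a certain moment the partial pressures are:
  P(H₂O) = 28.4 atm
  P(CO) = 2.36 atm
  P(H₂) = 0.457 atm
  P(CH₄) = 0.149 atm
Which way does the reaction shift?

Q_p = P(CO)·P(H₂)³ / (P(CH₄)·P(H₂O)) = (2.36)·(0.457)³ / ((0.149)·(28.4)) = 0.0532
Q_p = 0.0532 < K_p = 0.226, so the forward reaction proceeds.

to the right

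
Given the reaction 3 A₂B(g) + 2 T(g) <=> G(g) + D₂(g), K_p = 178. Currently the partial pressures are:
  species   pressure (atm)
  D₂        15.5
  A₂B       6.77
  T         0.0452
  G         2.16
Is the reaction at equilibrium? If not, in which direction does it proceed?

Q_p = P(G)·P(D₂) / (P(A₂B)³·P(T)²) = (2.16)·(15.5) / ((6.77)³·(0.0452)²) = 52.8
Q_p = 52.8 < K_p = 178, so the forward reaction proceeds.

forward (toward products)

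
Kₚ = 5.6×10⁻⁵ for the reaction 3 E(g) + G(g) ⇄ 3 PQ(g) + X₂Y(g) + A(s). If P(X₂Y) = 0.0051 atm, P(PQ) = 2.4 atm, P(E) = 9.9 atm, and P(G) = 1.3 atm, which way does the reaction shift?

(A is a pure solid — omitted from Qₚ.)
Qₚ = P(PQ)³·P(X₂Y) / (P(E)³·P(G)) = (2.4)³·(0.0051) / ((9.9)³·(1.3)) = 5.6×10⁻⁵
Qₚ = 5.6×10⁻⁵ = Kₚ, so the system is already at equilibrium.

at equilibrium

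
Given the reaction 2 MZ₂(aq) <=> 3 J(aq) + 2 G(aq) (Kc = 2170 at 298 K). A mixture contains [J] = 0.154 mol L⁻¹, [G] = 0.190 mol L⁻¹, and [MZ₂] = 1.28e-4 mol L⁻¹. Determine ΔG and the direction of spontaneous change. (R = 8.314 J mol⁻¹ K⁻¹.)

ΔG = 3.25 kJ/mol; the forward reaction is non-spontaneous

Qc = [J]³·[G]² / [MZ₂]² = (0.154)³·(0.190)² / (1.28e-4)² = 8050
ΔG = RT ln(Qc/Kc) = (8.314 J mol⁻¹ K⁻¹)(298 K) × ln(8050/2170)
   = (2.478 kJ/mol)(1.311) = 3.25 kJ/mol
ΔG > 0, so the forward reaction is non-spontaneous (proceeds in reverse).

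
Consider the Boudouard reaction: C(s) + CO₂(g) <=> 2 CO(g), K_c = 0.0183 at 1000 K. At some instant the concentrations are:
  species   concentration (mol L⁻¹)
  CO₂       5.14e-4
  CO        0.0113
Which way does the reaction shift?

(C is a pure solid — omitted from Q_c.)
Q_c = [CO]² / [CO₂] = (0.0113)² / (5.14e-4) = 0.248
Q_c = 0.248 > K_c = 0.0183, so the reverse reaction proceeds.

to the left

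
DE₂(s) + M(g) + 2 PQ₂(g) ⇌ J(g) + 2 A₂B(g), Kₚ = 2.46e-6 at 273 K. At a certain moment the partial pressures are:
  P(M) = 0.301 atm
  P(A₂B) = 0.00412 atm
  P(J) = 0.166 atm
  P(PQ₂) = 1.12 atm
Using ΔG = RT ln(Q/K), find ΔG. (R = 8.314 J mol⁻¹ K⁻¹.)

(DE₂ is a pure solid — omitted from Qₚ.)
Qₚ = P(J)·P(A₂B)² / (P(M)·P(PQ₂)²) = (0.166)·(0.00412)² / ((0.301)·(1.12)²) = 7.46e-6
ΔG = RT ln(Qₚ/Kₚ) = (8.314 J mol⁻¹ K⁻¹)(273 K) × ln(7.46e-6/2.46e-6)
   = (2.270 kJ/mol)(1.109) = 2.52 kJ/mol
ΔG > 0, so the forward reaction is non-spontaneous (proceeds in reverse).

ΔG = 2.52 kJ/mol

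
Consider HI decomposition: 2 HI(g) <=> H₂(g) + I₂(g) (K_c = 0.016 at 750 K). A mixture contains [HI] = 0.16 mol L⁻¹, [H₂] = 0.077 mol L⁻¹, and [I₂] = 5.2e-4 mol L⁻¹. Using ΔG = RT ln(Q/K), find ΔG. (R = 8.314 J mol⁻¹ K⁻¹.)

ΔG = -14.5 kJ/mol

Q_c = [H₂]·[I₂] / [HI]² = (0.077)·(5.2e-4) / (0.16)² = 0.00156
ΔG = RT ln(Q_c/K_c) = (8.314 J mol⁻¹ K⁻¹)(750 K) × ln(0.00156/0.016)
   = (6.236 kJ/mol)(-2.328) = -14.5 kJ/mol
ΔG < 0, so the forward reaction is spontaneous (proceeds forward).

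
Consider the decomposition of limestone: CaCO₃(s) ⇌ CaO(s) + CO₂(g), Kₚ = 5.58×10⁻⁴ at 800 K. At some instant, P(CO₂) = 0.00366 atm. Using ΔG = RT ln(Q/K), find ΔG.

ΔG = 12.5 kJ/mol

(CaCO₃, CaO are pure solids — omitted from Qₚ.)
Qₚ = P(CO₂) = 0.00366
ΔG = RT ln(Qₚ/Kₚ) = (8.314 J mol⁻¹ K⁻¹)(800 K) × ln(0.00366/5.58×10⁻⁴)
   = (6.651 kJ/mol)(1.881) = 12.5 kJ/mol
ΔG > 0, so the forward reaction is non-spontaneous (proceeds in reverse).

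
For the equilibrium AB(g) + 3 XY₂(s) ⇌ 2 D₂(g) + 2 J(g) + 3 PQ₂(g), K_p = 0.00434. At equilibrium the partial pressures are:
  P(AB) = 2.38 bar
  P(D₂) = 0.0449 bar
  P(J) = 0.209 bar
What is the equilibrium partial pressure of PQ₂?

P(PQ₂) = 4.90 bar

(XY₂ is a pure solid — omitted from K_p.)
At equilibrium, K_p = P(D₂)²·P(J)²·P(PQ₂)³ / P(AB) = 0.00434.
(0.0449)²·(0.209)²·(P(PQ₂))³ / (2.38) = 0.00434
P(PQ₂)³ = 117 ⇒ P(PQ₂) = 4.90 bar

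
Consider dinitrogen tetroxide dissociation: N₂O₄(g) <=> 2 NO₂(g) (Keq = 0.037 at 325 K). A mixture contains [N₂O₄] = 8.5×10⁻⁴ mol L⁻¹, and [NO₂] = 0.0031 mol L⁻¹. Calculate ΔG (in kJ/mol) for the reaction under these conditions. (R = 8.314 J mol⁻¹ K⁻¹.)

ΔG = -3.20 kJ/mol

Q = [NO₂]² / [N₂O₄] = (0.0031)² / (8.5×10⁻⁴) = 0.0113
ΔG = RT ln(Q/Keq) = (8.314 J mol⁻¹ K⁻¹)(325 K) × ln(0.0113/0.037)
   = (2.702 kJ/mol)(-1.186) = -3.20 kJ/mol
ΔG < 0, so the forward reaction is spontaneous (proceeds forward).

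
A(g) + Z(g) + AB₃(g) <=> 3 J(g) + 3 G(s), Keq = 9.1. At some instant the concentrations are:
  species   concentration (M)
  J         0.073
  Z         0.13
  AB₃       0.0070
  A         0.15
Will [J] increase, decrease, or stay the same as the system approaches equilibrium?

increase

(G is a pure solid — omitted from Q.)
Q = [J]³ / ([A]·[Z]·[AB₃]) = (0.073)³ / ((0.15)·(0.13)·(0.0070)) = 2.8
Q = 2.8 < Keq = 9.1: net forward reaction.
J is a product, so it increases.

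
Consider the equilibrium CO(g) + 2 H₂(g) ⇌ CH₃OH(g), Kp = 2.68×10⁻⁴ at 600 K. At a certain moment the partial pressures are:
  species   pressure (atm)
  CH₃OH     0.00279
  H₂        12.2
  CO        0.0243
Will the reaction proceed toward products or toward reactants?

Qp = P(CH₃OH) / (P(CO)·P(H₂)²) = (0.00279) / ((0.0243)·(12.2)²) = 7.71×10⁻⁴
Qp = 7.71×10⁻⁴ > Kp = 2.68×10⁻⁴, so the reverse reaction proceeds.

reverse (toward reactants)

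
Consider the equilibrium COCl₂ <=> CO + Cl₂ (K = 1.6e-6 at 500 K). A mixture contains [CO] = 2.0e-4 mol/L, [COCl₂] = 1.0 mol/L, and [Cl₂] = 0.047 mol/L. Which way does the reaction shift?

toward reactants

Q = [CO]·[Cl₂] / [COCl₂] = (2.0e-4)·(0.047) / (1.0) = 9.4e-6
Q = 9.4e-6 > K = 1.6e-6, so the reverse reaction proceeds.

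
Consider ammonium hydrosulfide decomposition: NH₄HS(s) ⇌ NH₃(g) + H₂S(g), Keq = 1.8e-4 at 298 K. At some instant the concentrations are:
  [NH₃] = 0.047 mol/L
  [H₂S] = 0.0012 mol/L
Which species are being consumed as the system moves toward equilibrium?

NH₄HS (reactants)

(NH₄HS is a pure solid — omitted from Q.)
Q = [NH₃]·[H₂S] = (0.047)·(0.0012) = 5.6e-5
Q = 5.6e-5 < Keq = 1.8e-4: net forward reaction.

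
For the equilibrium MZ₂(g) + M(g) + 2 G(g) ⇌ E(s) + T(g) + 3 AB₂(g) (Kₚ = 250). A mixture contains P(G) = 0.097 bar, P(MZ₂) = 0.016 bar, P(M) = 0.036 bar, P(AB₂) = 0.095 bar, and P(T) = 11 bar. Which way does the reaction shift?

(E is a pure solid — omitted from Qₚ.)
Qₚ = P(T)·P(AB₂)³ / (P(MZ₂)·P(M)·P(G)²) = (11)·(0.095)³ / ((0.016)·(0.036)·(0.097)²) = 1700
Qₚ = 1700 > Kₚ = 250, so the reverse reaction proceeds.

reverse (toward reactants)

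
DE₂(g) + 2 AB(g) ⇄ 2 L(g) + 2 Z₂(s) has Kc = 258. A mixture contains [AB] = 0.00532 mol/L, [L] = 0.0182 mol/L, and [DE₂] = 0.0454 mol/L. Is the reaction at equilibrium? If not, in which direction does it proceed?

no net change (already at equilibrium)

(Z₂ is a pure solid — omitted from Qc.)
Qc = [L]² / ([DE₂]·[AB]²) = (0.0182)² / ((0.0454)·(0.00532)²) = 258
Qc = 258 = Kc, so the system is already at equilibrium.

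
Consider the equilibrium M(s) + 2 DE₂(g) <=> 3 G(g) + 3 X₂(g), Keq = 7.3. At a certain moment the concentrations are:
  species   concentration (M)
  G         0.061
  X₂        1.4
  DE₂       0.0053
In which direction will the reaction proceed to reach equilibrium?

in the reverse direction

(M is a pure solid — omitted from Q.)
Q = [G]³·[X₂]³ / [DE₂]² = (0.061)³·(1.4)³ / (0.0053)² = 22
Q = 22 > Keq = 7.3, so the reverse reaction proceeds.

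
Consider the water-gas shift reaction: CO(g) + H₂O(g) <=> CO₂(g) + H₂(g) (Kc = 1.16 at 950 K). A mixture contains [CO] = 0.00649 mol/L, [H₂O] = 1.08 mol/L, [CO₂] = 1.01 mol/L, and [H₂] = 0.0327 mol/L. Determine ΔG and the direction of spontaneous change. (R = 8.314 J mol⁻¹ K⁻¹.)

ΔG = 11.1 kJ/mol; the forward reaction is non-spontaneous

Qc = [CO₂]·[H₂] / ([CO]·[H₂O]) = (1.01)·(0.0327) / ((0.00649)·(1.08)) = 4.71
ΔG = RT ln(Qc/Kc) = (8.314 J mol⁻¹ K⁻¹)(950 K) × ln(4.71/1.16)
   = (7.898 kJ/mol)(1.401) = 11.1 kJ/mol
ΔG > 0, so the forward reaction is non-spontaneous (proceeds in reverse).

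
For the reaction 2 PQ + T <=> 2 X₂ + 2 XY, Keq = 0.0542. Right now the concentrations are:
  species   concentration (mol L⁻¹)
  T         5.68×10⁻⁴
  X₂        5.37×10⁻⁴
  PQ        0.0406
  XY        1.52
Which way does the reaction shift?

in the reverse direction

Q = [X₂]²·[XY]² / ([PQ]²·[T]) = (5.37×10⁻⁴)²·(1.52)² / ((0.0406)²·(5.68×10⁻⁴)) = 0.712
Q = 0.712 > Keq = 0.0542, so the reverse reaction proceeds.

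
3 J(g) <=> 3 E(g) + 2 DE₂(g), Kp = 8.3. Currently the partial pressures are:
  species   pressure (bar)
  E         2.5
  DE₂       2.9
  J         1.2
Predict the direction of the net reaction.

Qp = P(E)³·P(DE₂)² / P(J)³ = (2.5)³·(2.9)² / (1.2)³ = 76
Qp = 76 > Kp = 8.3, so the reverse reaction proceeds.

to the left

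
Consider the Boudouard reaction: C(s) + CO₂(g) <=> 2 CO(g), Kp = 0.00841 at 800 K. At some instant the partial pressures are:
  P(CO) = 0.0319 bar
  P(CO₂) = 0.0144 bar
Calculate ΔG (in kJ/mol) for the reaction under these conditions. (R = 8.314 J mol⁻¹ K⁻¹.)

(C is a pure solid — omitted from Qp.)
Qp = P(CO)² / P(CO₂) = (0.0319)² / (0.0144) = 0.0707
ΔG = RT ln(Qp/Kp) = (8.314 J mol⁻¹ K⁻¹)(800 K) × ln(0.0707/0.00841)
   = (6.651 kJ/mol)(2.129) = 14.2 kJ/mol
ΔG > 0, so the forward reaction is non-spontaneous (proceeds in reverse).

ΔG = 14.2 kJ/mol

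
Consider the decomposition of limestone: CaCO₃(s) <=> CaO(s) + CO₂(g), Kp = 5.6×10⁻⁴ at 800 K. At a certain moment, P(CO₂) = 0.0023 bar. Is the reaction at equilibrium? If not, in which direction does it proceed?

toward reactants

(CaCO₃, CaO are pure solids — omitted from Qp.)
Qp = P(CO₂) = 0.0023
Qp = 0.0023 > Kp = 5.6×10⁻⁴, so the reverse reaction proceeds.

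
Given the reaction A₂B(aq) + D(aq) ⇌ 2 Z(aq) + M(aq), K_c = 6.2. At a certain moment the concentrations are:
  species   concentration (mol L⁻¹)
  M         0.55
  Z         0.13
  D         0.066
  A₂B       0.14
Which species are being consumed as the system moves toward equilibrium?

A₂B, D (reactants)

Q_c = [Z]²·[M] / ([A₂B]·[D]) = (0.13)²·(0.55) / ((0.14)·(0.066)) = 1.0
Q_c = 1.0 < K_c = 6.2: net forward reaction.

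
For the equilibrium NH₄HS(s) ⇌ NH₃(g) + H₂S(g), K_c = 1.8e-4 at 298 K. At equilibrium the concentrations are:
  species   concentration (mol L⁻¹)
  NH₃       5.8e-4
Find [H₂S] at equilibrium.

(NH₄HS is a pure solid — omitted from K_c.)
At equilibrium, K_c = [NH₃]·[H₂S] = 1.8e-4.
(5.8e-4)·([H₂S]) = 1.8e-4
[H₂S] = 0.310 = 0.31 mol L⁻¹

[H₂S] = 0.31 mol L⁻¹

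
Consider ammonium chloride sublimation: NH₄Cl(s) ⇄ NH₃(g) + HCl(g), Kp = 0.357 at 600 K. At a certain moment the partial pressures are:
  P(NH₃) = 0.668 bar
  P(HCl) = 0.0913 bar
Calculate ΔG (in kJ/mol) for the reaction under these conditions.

ΔG = -8.81 kJ/mol

(NH₄Cl is a pure solid — omitted from Qp.)
Qp = P(NH₃)·P(HCl) = (0.668)·(0.0913) = 0.0610
ΔG = RT ln(Qp/Kp) = (8.314 J mol⁻¹ K⁻¹)(600 K) × ln(0.0610/0.357)
   = (4.988 kJ/mol)(-1.767) = -8.81 kJ/mol
ΔG < 0, so the forward reaction is spontaneous (proceeds forward).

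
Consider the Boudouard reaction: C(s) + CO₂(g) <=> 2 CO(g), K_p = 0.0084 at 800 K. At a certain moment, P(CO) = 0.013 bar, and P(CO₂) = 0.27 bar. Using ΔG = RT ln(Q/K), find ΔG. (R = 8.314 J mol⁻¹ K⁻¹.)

ΔG = -17.3 kJ/mol

(C is a pure solid — omitted from Q_p.)
Q_p = P(CO)² / P(CO₂) = (0.013)² / (0.27) = 6.26×10⁻⁴
ΔG = RT ln(Q_p/K_p) = (8.314 J mol⁻¹ K⁻¹)(800 K) × ln(6.26×10⁻⁴/0.0084)
   = (6.651 kJ/mol)(-2.597) = -17.3 kJ/mol
ΔG < 0, so the forward reaction is spontaneous (proceeds forward).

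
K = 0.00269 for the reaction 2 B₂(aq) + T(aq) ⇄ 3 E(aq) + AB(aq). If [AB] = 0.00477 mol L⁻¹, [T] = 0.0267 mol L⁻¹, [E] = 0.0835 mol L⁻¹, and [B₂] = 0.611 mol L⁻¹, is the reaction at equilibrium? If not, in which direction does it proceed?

forward (toward products)

Q = [E]³·[AB] / ([B₂]²·[T]) = (0.0835)³·(0.00477) / ((0.611)²·(0.0267)) = 2.79×10⁻⁴
Q = 2.79×10⁻⁴ < K = 0.00269, so the forward reaction proceeds.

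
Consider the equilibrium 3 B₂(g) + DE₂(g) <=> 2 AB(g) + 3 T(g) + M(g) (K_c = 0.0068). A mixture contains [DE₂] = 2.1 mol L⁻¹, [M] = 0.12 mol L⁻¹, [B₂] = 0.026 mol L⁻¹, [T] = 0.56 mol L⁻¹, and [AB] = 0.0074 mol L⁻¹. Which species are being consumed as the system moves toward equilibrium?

Q_c = [AB]²·[T]³·[M] / ([B₂]³·[DE₂]) = (0.0074)²·(0.56)³·(0.12) / ((0.026)³·(2.1)) = 0.031
Q_c = 0.031 > K_c = 0.0068: net reverse reaction.

AB, T, M (products)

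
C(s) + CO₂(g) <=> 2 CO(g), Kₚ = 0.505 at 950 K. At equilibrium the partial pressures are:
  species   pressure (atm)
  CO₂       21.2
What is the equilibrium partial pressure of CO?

P(CO) = 3.27 atm

(C is a pure solid — omitted from Kₚ.)
At equilibrium, Kₚ = P(CO)² / P(CO₂) = 0.505.
(P(CO))² / (21.2) = 0.505
P(CO)² = 10.7 ⇒ P(CO) = 3.27 atm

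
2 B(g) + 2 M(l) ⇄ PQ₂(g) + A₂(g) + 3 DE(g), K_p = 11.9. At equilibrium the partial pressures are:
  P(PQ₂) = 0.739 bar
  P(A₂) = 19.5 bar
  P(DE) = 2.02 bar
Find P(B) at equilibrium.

(M is a pure liquid — omitted from K_p.)
At equilibrium, K_p = P(PQ₂)·P(A₂)·P(DE)³ / P(B)² = 11.9.
(0.739)·(19.5)·(2.02)³ / (P(B))² = 11.9
P(B)² = 9.98 ⇒ P(B) = 3.16 bar

P(B) = 3.16 bar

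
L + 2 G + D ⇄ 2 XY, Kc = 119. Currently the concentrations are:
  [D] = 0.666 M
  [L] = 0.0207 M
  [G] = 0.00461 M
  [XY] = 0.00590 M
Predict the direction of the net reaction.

Qc = [XY]² / ([L]·[G]²·[D]) = (0.00590)² / ((0.0207)·(0.00461)²·(0.666)) = 119
Qc = 119 = Kc, so the system is already at equilibrium.

neither direction; the system is at equilibrium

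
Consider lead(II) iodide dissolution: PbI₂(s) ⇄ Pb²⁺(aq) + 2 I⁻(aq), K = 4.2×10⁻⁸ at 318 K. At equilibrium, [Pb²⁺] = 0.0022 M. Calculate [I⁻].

[I⁻] = 0.0044 M

(PbI₂ is a pure solid — omitted from K.)
At equilibrium, K = [Pb²⁺]·[I⁻]² = 4.2×10⁻⁸.
(0.0022)·([I⁻])² = 4.2×10⁻⁸
[I⁻]² = 1.91×10⁻⁵ ⇒ [I⁻] = 0.0044 M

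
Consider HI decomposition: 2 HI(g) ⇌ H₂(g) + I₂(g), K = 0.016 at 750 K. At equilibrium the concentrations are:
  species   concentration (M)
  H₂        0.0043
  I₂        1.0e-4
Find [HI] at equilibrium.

At equilibrium, K = [H₂]·[I₂] / [HI]² = 0.016.
(0.0043)·(1.0e-4) / ([HI])² = 0.016
[HI]² = 2.69e-5 ⇒ [HI] = 0.0052 M

[HI] = 0.0052 M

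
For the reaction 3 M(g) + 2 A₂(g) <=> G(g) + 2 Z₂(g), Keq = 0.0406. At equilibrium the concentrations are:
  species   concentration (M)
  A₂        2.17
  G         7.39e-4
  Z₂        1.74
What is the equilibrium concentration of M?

[M] = 0.227 M

At equilibrium, Keq = [G]·[Z₂]² / ([M]³·[A₂]²) = 0.0406.
(7.39e-4)·(1.74)² / (([M])³·(2.17)²) = 0.0406
[M]³ = 0.0117 ⇒ [M] = 0.227 M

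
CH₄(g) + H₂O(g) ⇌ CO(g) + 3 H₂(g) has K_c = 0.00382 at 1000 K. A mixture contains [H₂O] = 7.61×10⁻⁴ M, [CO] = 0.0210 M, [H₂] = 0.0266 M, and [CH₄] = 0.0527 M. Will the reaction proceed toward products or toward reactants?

to the left

Q_c = [CO]·[H₂]³ / ([CH₄]·[H₂O]) = (0.0210)·(0.0266)³ / ((0.0527)·(7.61×10⁻⁴)) = 0.00986
Q_c = 0.00986 > K_c = 0.00382, so the reverse reaction proceeds.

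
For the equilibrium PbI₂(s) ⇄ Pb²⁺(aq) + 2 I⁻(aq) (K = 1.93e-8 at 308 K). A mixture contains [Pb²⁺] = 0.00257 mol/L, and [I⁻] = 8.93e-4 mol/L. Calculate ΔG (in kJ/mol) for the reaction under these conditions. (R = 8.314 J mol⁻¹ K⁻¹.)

(PbI₂ is a pure solid — omitted from Q.)
Q = [Pb²⁺]·[I⁻]² = (0.00257)·(8.93e-4)² = 2.05e-9
ΔG = RT ln(Q/K) = (8.314 J mol⁻¹ K⁻¹)(308 K) × ln(2.05e-9/1.93e-8)
   = (2.561 kJ/mol)(-2.242) = -5.74 kJ/mol
ΔG < 0, so the forward reaction is spontaneous (proceeds forward).

ΔG = -5.74 kJ/mol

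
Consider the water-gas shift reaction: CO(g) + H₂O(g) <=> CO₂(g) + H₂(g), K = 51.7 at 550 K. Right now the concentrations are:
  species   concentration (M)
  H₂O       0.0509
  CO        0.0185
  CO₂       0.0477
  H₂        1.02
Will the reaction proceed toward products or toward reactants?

Q = [CO₂]·[H₂] / ([CO]·[H₂O]) = (0.0477)·(1.02) / ((0.0185)·(0.0509)) = 51.7
Q = 51.7 = K, so the system is already at equilibrium.

no net change (already at equilibrium)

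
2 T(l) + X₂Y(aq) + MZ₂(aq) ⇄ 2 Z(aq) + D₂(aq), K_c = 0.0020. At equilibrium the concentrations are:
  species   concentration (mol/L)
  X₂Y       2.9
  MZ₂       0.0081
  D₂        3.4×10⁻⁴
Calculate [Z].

[Z] = 0.37 mol/L

(T is a pure liquid — omitted from K_c.)
At equilibrium, K_c = [Z]²·[D₂] / ([X₂Y]·[MZ₂]) = 0.0020.
([Z])²·(3.4×10⁻⁴) / ((2.9)·(0.0081)) = 0.0020
[Z]² = 0.138 ⇒ [Z] = 0.37 mol/L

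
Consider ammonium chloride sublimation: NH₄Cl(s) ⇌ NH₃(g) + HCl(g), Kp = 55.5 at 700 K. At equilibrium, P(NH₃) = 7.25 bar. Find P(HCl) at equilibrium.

P(HCl) = 7.66 bar

(NH₄Cl is a pure solid — omitted from Kp.)
At equilibrium, Kp = P(NH₃)·P(HCl) = 55.5.
(7.25)·(P(HCl)) = 55.5
P(HCl) = 7.66 bar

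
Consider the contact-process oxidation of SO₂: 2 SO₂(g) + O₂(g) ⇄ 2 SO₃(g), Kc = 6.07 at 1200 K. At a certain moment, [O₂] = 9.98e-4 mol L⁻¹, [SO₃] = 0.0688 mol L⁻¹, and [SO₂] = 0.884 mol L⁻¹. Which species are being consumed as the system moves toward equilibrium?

Qc = [SO₃]² / ([SO₂]²·[O₂]) = (0.0688)² / ((0.884)²·(9.98e-4)) = 6.07
Qc = 6.07 = Kc; the system is at equilibrium.

none (at equilibrium)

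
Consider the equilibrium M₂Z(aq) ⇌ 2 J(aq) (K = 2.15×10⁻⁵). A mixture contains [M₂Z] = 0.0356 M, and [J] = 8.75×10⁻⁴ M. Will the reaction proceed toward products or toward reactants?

Q = [J]² / [M₂Z] = (8.75×10⁻⁴)² / (0.0356) = 2.15×10⁻⁵
Q = 2.15×10⁻⁵ = K, so the system is already at equilibrium.

no net change (already at equilibrium)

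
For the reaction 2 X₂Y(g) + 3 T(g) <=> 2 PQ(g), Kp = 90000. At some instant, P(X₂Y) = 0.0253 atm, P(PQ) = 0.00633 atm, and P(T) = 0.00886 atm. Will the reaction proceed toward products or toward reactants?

Qp = P(PQ)² / (P(X₂Y)²·P(T)³) = (0.00633)² / ((0.0253)²·(0.00886)³) = 90000
Qp = 90000 = Kp, so the system is already at equilibrium.

at equilibrium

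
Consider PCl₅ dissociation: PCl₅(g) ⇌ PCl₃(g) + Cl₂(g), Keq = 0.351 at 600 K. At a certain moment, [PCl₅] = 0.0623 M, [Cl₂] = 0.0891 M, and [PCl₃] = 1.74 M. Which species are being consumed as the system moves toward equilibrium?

Q = [PCl₃]·[Cl₂] / [PCl₅] = (1.74)·(0.0891) / (0.0623) = 2.49
Q = 2.49 > Keq = 0.351: net reverse reaction.

PCl₃, Cl₂ (products)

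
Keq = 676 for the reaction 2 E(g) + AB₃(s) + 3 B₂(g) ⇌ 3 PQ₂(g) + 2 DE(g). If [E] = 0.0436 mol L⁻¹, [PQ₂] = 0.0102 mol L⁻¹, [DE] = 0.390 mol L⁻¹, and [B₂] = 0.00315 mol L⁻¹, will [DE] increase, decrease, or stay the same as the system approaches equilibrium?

decrease

(AB₃ is a pure solid — omitted from Q.)
Q = [PQ₂]³·[DE]² / ([E]²·[B₂]³) = (0.0102)³·(0.390)² / ((0.0436)²·(0.00315)³) = 2720
Q = 2720 > Keq = 676: net reverse reaction.
DE is a product, so it decreases.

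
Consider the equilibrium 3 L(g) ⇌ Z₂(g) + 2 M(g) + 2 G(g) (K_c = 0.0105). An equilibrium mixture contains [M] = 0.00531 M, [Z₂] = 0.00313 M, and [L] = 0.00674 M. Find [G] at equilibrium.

[G] = 0.191 M

At equilibrium, K_c = [Z₂]·[M]²·[G]² / [L]³ = 0.0105.
(0.00313)·(0.00531)²·([G])² / (0.00674)³ = 0.0105
[G]² = 0.0364 ⇒ [G] = 0.191 M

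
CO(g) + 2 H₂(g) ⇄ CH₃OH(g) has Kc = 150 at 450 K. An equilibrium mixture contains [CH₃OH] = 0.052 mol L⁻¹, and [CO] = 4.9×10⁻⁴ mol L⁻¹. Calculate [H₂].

[H₂] = 0.84 mol L⁻¹

At equilibrium, Kc = [CH₃OH] / ([CO]·[H₂]²) = 150.
(0.052) / ((4.9×10⁻⁴)·([H₂])²) = 150
[H₂]² = 0.707 ⇒ [H₂] = 0.84 mol L⁻¹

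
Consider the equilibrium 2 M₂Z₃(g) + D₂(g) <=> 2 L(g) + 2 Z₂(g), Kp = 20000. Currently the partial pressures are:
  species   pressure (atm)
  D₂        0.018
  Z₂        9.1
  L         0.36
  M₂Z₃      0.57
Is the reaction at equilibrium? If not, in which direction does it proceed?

Qp = P(L)²·P(Z₂)² / (P(M₂Z₃)²·P(D₂)) = (0.36)²·(9.1)² / ((0.57)²·(0.018)) = 1800
Qp = 1800 < Kp = 20000, so the forward reaction proceeds.

to the right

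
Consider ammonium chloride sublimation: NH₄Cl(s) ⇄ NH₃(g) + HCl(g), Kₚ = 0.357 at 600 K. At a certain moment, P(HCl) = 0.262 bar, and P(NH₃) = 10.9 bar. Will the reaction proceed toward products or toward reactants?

(NH₄Cl is a pure solid — omitted from Qₚ.)
Qₚ = P(NH₃)·P(HCl) = (10.9)·(0.262) = 2.86
Qₚ = 2.86 > Kₚ = 0.357, so the reverse reaction proceeds.

reverse (toward reactants)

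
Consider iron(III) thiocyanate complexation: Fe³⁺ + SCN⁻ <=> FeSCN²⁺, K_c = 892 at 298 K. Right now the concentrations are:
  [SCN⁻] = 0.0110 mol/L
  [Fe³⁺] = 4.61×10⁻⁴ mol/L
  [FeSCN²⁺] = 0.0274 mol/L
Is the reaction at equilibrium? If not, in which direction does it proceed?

Q_c = [FeSCN²⁺] / ([Fe³⁺]·[SCN⁻]) = (0.0274) / ((4.61×10⁻⁴)·(0.0110)) = 5400
Q_c = 5400 > K_c = 892, so the reverse reaction proceeds.

in the reverse direction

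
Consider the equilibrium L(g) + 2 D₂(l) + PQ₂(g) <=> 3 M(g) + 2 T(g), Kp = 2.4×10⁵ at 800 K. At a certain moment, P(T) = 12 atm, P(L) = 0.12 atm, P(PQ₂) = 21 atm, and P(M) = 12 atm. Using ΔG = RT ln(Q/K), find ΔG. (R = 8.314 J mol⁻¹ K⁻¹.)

(D₂ is a pure liquid — omitted from Qp.)
Qp = P(M)³·P(T)² / (P(L)·P(PQ₂)) = (12)³·(12)² / ((0.12)·(21)) = 98700
ΔG = RT ln(Qp/Kp) = (8.314 J mol⁻¹ K⁻¹)(800 K) × ln(98700/2.4×10⁵)
   = (6.651 kJ/mol)(-0.8886) = -5.91 kJ/mol
ΔG < 0, so the forward reaction is spontaneous (proceeds forward).

ΔG = -5.91 kJ/mol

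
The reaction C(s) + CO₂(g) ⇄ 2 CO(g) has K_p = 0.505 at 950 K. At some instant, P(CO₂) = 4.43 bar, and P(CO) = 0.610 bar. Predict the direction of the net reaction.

(C is a pure solid — omitted from Q_p.)
Q_p = P(CO)² / P(CO₂) = (0.610)² / (4.43) = 0.0840
Q_p = 0.0840 < K_p = 0.505, so the forward reaction proceeds.

to the right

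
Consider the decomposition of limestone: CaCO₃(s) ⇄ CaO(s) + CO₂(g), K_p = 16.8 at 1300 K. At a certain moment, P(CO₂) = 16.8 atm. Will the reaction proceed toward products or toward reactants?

(CaCO₃, CaO are pure solids — omitted from Q_p.)
Q_p = P(CO₂) = 16.8
Q_p = 16.8 = K_p, so the system is already at equilibrium.

at equilibrium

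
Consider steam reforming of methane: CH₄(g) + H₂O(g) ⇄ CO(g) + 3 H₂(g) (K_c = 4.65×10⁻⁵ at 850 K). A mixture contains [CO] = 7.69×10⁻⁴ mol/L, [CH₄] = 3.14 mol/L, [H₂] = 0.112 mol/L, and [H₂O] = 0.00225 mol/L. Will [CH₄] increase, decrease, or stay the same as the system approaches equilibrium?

increase

Q_c = [CO]·[H₂]³ / ([CH₄]·[H₂O]) = (7.69×10⁻⁴)·(0.112)³ / ((3.14)·(0.00225)) = 1.53×10⁻⁴
Q_c = 1.53×10⁻⁴ > K_c = 4.65×10⁻⁵: net reverse reaction.
CH₄ is a reactant, so it increases.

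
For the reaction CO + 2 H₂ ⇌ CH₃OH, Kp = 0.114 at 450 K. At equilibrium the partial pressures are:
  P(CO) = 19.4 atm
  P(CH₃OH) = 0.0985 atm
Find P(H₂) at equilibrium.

At equilibrium, Kp = P(CH₃OH) / (P(CO)·P(H₂)²) = 0.114.
(0.0985) / ((19.4)·(P(H₂))²) = 0.114
P(H₂)² = 0.0445 ⇒ P(H₂) = 0.211 atm

P(H₂) = 0.211 atm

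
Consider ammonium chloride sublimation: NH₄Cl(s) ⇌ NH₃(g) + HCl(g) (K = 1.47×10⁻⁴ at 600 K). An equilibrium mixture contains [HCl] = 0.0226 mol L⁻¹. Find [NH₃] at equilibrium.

[NH₃] = 0.00650 mol L⁻¹

(NH₄Cl is a pure solid — omitted from K.)
At equilibrium, K = [NH₃]·[HCl] = 1.47×10⁻⁴.
([NH₃])·(0.0226) = 1.47×10⁻⁴
[NH₃] = 0.00650 mol L⁻¹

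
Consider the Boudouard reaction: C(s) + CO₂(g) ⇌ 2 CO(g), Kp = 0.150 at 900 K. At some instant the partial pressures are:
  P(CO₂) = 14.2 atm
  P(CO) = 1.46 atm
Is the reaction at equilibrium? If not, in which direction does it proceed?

at equilibrium

(C is a pure solid — omitted from Qp.)
Qp = P(CO)² / P(CO₂) = (1.46)² / (14.2) = 0.150
Qp = 0.150 = Kp, so the system is already at equilibrium.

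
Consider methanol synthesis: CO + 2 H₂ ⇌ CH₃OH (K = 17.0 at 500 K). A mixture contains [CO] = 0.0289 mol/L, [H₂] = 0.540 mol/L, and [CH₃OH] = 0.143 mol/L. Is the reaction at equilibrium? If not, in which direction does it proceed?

Q = [CH₃OH] / ([CO]·[H₂]²) = (0.143) / ((0.0289)·(0.540)²) = 17.0
Q = 17.0 = K, so the system is already at equilibrium.

no net change (already at equilibrium)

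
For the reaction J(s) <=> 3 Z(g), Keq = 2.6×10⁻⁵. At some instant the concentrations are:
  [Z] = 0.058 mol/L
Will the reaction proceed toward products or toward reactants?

(J is a pure solid — omitted from Q.)
Q = [Z]³ = (0.058)³ = 2.0×10⁻⁴
Q = 2.0×10⁻⁴ > Keq = 2.6×10⁻⁵, so the reverse reaction proceeds.

in the reverse direction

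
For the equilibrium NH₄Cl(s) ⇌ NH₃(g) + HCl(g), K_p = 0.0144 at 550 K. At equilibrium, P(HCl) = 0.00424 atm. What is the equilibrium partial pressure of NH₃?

(NH₄Cl is a pure solid — omitted from K_p.)
At equilibrium, K_p = P(NH₃)·P(HCl) = 0.0144.
(P(NH₃))·(0.00424) = 0.0144
P(NH₃) = 3.40 atm

P(NH₃) = 3.40 atm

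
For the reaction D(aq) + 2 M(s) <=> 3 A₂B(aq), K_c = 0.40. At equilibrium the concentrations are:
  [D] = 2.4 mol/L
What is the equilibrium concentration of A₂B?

[A₂B] = 0.99 mol/L

(M is a pure solid — omitted from K_c.)
At equilibrium, K_c = [A₂B]³ / [D] = 0.40.
([A₂B])³ / (2.4) = 0.40
[A₂B]³ = 0.960 ⇒ [A₂B] = 0.99 mol/L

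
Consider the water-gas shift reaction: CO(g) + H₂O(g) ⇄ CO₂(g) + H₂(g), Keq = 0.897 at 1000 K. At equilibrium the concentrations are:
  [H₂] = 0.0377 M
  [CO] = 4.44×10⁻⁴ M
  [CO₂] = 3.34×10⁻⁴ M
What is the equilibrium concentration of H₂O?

[H₂O] = 0.0316 M

At equilibrium, Keq = [CO₂]·[H₂] / ([CO]·[H₂O]) = 0.897.
(3.34×10⁻⁴)·(0.0377) / ((4.44×10⁻⁴)·([H₂O])) = 0.897
[H₂O] = 0.0316 M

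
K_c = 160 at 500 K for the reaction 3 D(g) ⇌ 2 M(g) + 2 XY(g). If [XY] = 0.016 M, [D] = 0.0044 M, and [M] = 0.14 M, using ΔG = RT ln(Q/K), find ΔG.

Q_c = [M]²·[XY]² / [D]³ = (0.14)²·(0.016)² / (0.0044)³ = 58.9
ΔG = RT ln(Q_c/K_c) = (8.314 J mol⁻¹ K⁻¹)(500 K) × ln(58.9/160)
   = (4.157 kJ/mol)(-0.9993) = -4.15 kJ/mol
ΔG < 0, so the forward reaction is spontaneous (proceeds forward).

ΔG = -4.15 kJ/mol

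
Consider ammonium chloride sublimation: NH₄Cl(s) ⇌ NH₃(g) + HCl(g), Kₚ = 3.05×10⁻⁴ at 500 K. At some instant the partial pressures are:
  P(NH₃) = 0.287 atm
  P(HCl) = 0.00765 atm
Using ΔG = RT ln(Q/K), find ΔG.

(NH₄Cl is a pure solid — omitted from Qₚ.)
Qₚ = P(NH₃)·P(HCl) = (0.287)·(0.00765) = 0.00220
ΔG = RT ln(Qₚ/Kₚ) = (8.314 J mol⁻¹ K⁻¹)(500 K) × ln(0.00220/3.05×10⁻⁴)
   = (4.157 kJ/mol)(1.976) = 8.21 kJ/mol
ΔG > 0, so the forward reaction is non-spontaneous (proceeds in reverse).

ΔG = 8.21 kJ/mol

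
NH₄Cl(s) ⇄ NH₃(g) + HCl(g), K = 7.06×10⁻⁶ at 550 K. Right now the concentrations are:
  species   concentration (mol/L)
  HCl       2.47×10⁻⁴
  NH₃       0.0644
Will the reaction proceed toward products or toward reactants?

(NH₄Cl is a pure solid — omitted from Q.)
Q = [NH₃]·[HCl] = (0.0644)·(2.47×10⁻⁴) = 1.59×10⁻⁵
Q = 1.59×10⁻⁵ > K = 7.06×10⁻⁶, so the reverse reaction proceeds.

reverse (toward reactants)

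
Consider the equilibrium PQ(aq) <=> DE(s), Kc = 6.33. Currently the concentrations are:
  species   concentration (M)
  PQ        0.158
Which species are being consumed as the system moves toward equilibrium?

(DE is a pure solid — omitted from Qc.)
Qc = 1 / [PQ] = 1 / (0.158) = 6.33
Qc = 6.33 = Kc; the system is at equilibrium.

none (at equilibrium)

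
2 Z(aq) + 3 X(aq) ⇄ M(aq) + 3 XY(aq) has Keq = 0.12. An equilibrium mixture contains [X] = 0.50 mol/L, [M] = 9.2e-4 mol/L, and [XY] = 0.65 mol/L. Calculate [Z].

[Z] = 0.13 mol/L

At equilibrium, Keq = [M]·[XY]³ / ([Z]²·[X]³) = 0.12.
(9.2e-4)·(0.65)³ / (([Z])²·(0.50)³) = 0.12
[Z]² = 0.0168 ⇒ [Z] = 0.13 mol/L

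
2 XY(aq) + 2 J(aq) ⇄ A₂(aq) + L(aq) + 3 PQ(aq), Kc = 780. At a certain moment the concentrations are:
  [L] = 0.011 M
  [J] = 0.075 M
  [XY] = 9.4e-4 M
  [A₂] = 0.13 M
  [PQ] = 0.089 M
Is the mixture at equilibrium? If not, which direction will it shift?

no; Q < K, reaction proceeds forward

Qc = [A₂]·[L]·[PQ]³ / ([XY]²·[J]²) = (0.13)·(0.011)·(0.089)³ / ((9.4e-4)²·(0.075)²) = 200
Qc = 200 < Kc = 780: net forward reaction.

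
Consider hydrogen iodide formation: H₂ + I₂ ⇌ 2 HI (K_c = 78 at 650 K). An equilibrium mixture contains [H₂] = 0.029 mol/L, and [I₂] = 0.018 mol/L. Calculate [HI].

[HI] = 0.20 mol/L

At equilibrium, K_c = [HI]² / ([H₂]·[I₂]) = 78.
([HI])² / ((0.029)·(0.018)) = 78
[HI]² = 0.0407 ⇒ [HI] = 0.20 mol/L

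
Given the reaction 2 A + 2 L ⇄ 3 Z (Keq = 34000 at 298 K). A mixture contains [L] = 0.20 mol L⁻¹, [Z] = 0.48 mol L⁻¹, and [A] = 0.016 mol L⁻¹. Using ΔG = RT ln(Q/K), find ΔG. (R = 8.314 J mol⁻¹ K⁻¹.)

ΔG = -2.84 kJ/mol

Q = [Z]³ / ([A]²·[L]²) = (0.48)³ / ((0.016)²·(0.20)²) = 10800
ΔG = RT ln(Q/Keq) = (8.314 J mol⁻¹ K⁻¹)(298 K) × ln(10800/34000)
   = (2.478 kJ/mol)(-1.147) = -2.84 kJ/mol
ΔG < 0, so the forward reaction is spontaneous (proceeds forward).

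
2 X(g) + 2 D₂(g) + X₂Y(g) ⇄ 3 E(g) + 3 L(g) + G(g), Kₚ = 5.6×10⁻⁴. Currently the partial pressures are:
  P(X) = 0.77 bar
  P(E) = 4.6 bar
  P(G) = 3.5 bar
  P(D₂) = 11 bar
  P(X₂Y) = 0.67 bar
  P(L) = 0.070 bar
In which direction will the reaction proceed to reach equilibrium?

reverse (toward reactants)

Qₚ = P(E)³·P(L)³·P(G) / (P(X)²·P(D₂)²·P(X₂Y)) = (4.6)³·(0.070)³·(3.5) / ((0.77)²·(11)²·(0.67)) = 0.0024
Qₚ = 0.0024 > Kₚ = 5.6×10⁻⁴, so the reverse reaction proceeds.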